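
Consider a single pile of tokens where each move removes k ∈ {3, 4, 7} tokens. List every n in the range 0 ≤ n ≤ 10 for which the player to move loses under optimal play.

0, 1, 2, 10

Grundy values for subtraction set {3, 4, 7}:
g(0) = mex{} = 0
g(1) = mex{} = 0
g(2) = mex{} = 0
g(3) = mex{0} = 1
g(4) = mex{0} = 1
g(5) = mex{0} = 1
g(6) = mex{0,1} = 2
g(7) = mex{0,1} = 2
g(8) = mex{0,1} = 2
g(9) = mex{0,1,2} = 3
g(10) = mex{1,2} = 0
The P-positions (g = 0) in 0..10 are 0, 1, 2, 10.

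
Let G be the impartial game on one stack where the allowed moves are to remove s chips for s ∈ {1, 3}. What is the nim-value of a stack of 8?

0

Build the Grundy sequence with g(k) = mex{g(k−s) : s ∈ {1, 3}, s ≤ k}:
k:     0  1  2  3  4  5  6  7  8
g(k):  0  1  0  1  0  1  0  1  0
So g(8) = 0.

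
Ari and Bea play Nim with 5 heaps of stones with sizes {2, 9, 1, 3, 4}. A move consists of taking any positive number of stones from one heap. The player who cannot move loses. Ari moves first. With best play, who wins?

Nim-sum: 2 XOR 9 XOR 1 XOR 3 XOR 4 = 13.
The nim-sum is 13 ≠ 0, so this is an N-position: the player to move can win; Ari has a winning move.

Ari wins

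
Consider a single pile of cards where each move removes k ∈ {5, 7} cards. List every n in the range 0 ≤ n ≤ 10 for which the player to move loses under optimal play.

0, 1, 2, 3, 4

Compute g(0), g(1), … for moves {5, 7}:
g(0) = mex{} = 0
g(1) = mex{} = 0
g(2) = mex{} = 0
g(3) = mex{} = 0
g(4) = mex{} = 0
g(5) = mex{0} = 1
g(6) = mex{0} = 1
g(7) = mex{0} = 1
g(8) = mex{0} = 1
g(9) = mex{0} = 1
g(10) = mex{0,1} = 2
The P-positions (g = 0) in 0..10 are 0, 1, 2, 3, 4.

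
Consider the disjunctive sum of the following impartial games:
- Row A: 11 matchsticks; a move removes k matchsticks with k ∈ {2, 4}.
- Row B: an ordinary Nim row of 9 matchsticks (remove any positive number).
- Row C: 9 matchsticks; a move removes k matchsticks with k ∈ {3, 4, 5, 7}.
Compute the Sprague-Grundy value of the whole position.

8

For row A, compute g(0), g(1), … with moves {2, 4}:
g(0) = mex{} = 0
g(1) = mex{} = 0
g(2) = mex{0} = 1
g(3) = mex{0} = 1
g(4) = mex{0,1} = 2
g(5) = mex{0,1} = 2
g(6) = mex{1,2} = 0
g(7) = mex{1,2} = 0
g(8) = mex{0,2} = 1
g(9) = mex{0,2} = 1
g(10) = mex{0,1} = 2
g(11) = mex{0,1} = 2
So g(11) = 2.
Row B is a plain Nim row of size 9, so its Grundy value is 9.
For row C, compute g(0), g(1), … with moves {3, 4, 5, 7}:
g(0) = mex{} = 0
g(1) = mex{} = 0
g(2) = mex{} = 0
g(3) = mex{0} = 1
g(4) = mex{0} = 1
g(5) = mex{0} = 1
g(6) = mex{0,1} = 2
g(7) = mex{0,1} = 2
g(8) = mex{0,1} = 2
g(9) = mex{0,1,2} = 3
So g(9) = 3.
By the Sprague-Grundy theorem, the Grundy value of a sum of independent games is the XOR of the component values.
Combined value = 2 ⊕ 9 ⊕ 3 = 8.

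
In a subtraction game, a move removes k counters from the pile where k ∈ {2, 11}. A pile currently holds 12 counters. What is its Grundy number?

Build the Grundy sequence with g(k) = mex{g(k−s) : s ∈ {2, 11}, s ≤ k}:
g(0) = mex{} = 0
g(1) = mex{} = 0
g(2) = mex{0} = 1
g(3) = mex{0} = 1
g(4) = mex{1} = 0
g(5) = mex{1} = 0
g(6) = mex{0} = 1
g(7) = mex{0} = 1
g(8) = mex{1} = 0
g(9) = mex{1} = 0
g(10) = mex{0} = 1
g(11) = mex{0} = 1
g(12) = mex{0,1} = 2
So g(12) = 2.

2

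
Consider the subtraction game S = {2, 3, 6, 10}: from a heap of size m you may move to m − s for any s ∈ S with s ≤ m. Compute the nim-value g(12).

Build the Grundy sequence with g(k) = mex{g(k−s) : s ∈ {2, 3, 6, 10}, s ≤ k}:
k:     0  1  2  3  4  5  6  7  8  9 10 11 12
g(k):  0  0  1  1  2  0  3  1  2  0  3  1  2
So g(12) = 2.

2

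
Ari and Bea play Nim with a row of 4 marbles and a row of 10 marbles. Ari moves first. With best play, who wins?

Ari wins

Compute the nim-sum pairwise:
4 ⊕ 10 = 14
The nim-sum is 14 ≠ 0, so this is an N-position: the player to move can win; Ari has a winning move.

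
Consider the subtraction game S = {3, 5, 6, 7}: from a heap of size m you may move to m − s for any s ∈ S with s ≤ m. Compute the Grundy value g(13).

1

Compute g(0), g(1), … for moves {3, 5, 6, 7}:
g(0) = mex{} = 0
g(1) = mex{} = 0
g(2) = mex{} = 0
g(3) = mex{0} = 1
g(4) = mex{0} = 1
g(5) = mex{0} = 1
g(6) = mex{0,1} = 2
g(7) = mex{0,1} = 2
g(8) = mex{0,1} = 2
g(9) = mex{0,1,2} = 3
g(10) = mex{1,2} = 0
g(11) = mex{1,2} = 0
g(12) = mex{1,2,3} = 0
g(13) = mex{0,2} = 1
So g(13) = 1.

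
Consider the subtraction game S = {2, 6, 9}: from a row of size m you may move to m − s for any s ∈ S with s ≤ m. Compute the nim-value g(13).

Grundy values for subtraction set {2, 6, 9}:
k:     0  1  2  3  4  5  6  7  8  9 10 11 12 13
g(k):  0  0  1  1  0  0  1  1  0  2  1  3  0  2
So g(13) = 2.

2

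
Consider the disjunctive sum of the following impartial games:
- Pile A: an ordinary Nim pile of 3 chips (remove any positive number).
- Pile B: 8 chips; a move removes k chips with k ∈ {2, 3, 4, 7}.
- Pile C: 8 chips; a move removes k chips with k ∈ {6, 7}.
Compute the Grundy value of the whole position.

3

Pile A is a plain Nim pile of size 3, so its Grundy value is 3.
For pile B, compute g(0), g(1), … with moves {2, 3, 4, 7}:
k:     0  1  2  3  4  5  6  7  8
g(k):  0  0  1  1  2  2  0  3  1
So g(8) = 1.
For pile C, compute g(0), g(1), … with moves {6, 7}:
g(0) = mex{} = 0
g(1) = mex{} = 0
g(2) = mex{} = 0
g(3) = mex{} = 0
g(4) = mex{} = 0
g(5) = mex{} = 0
g(6) = mex{0} = 1
g(7) = mex{0} = 1
g(8) = mex{0} = 1
So g(8) = 1.
The value of a disjunctive sum is the nim-sum of the parts.
Combined value = 3 XOR 1 XOR 1 = 3.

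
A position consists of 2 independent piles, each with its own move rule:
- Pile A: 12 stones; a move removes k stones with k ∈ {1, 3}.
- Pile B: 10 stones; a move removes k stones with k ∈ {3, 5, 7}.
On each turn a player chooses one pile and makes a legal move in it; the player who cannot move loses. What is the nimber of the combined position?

0

Grundy values for pile A (subtraction set {1, 3}):
g(0) = mex{} = 0
g(1) = mex{0} = 1
g(2) = mex{1} = 0
g(3) = mex{0} = 1
g(4) = mex{1} = 0
g(5) = mex{0} = 1
g(6) = mex{1} = 0
g(7) = mex{0} = 1
g(8) = mex{1} = 0
g(9) = mex{0} = 1
g(10) = mex{1} = 0
g(11) = mex{0} = 1
g(12) = mex{1} = 0
So g(12) = 0.
Build the Grundy sequence for pile B with g(k) = mex{g(k−s) : s ∈ {3, 5, 7}, s ≤ k}:
k:     0  1  2  3  4  5  6  7  8  9 10
g(k):  0  0  0  1  1  1  2  2  2  3  0
So g(10) = 0.
By the Sprague-Grundy theorem, the Grundy value of a sum of independent games is the XOR of the component values.
Combined value = 0 ⊕ 0 = 0.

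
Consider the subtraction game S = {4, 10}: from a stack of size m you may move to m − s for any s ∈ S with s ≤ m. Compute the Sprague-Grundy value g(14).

0

Build the Grundy sequence with g(k) = mex{g(k−s) : s ∈ {4, 10}, s ≤ k}:
g(0) = mex{} = 0
g(1) = mex{} = 0
g(2) = mex{} = 0
g(3) = mex{} = 0
g(4) = mex{0} = 1
g(5) = mex{0} = 1
g(6) = mex{0} = 1
g(7) = mex{0} = 1
g(8) = mex{1} = 0
g(9) = mex{1} = 0
g(10) = mex{0,1} = 2
g(11) = mex{0,1} = 2
g(12) = mex{0} = 1
g(13) = mex{0} = 1
g(14) = mex{1,2} = 0
So g(14) = 0.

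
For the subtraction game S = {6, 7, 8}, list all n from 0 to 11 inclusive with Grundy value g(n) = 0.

0, 1, 2, 3, 4, 5

Grundy values for subtraction set {6, 7, 8}:
g(0) = mex{} = 0
g(1) = mex{} = 0
g(2) = mex{} = 0
g(3) = mex{} = 0
g(4) = mex{} = 0
g(5) = mex{} = 0
g(6) = mex{0} = 1
g(7) = mex{0} = 1
g(8) = mex{0} = 1
g(9) = mex{0} = 1
g(10) = mex{0} = 1
g(11) = mex{0} = 1
The P-positions (g = 0) in 0..11 are 0, 1, 2, 3, 4, 5.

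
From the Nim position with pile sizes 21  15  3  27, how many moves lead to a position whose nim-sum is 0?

3

In binary:
  10101  (21)
  01111  (15)
  00011  (3)
  11011  (27)
  -----
  00010  (2)
The overall nim-sum is X = 2. A pile of size p has a winning move iff p XOR X < p (reduce it to p XOR X).
  21: 21 XOR 2 = 23 ≥ 21 — no move.
  15: 15 XOR 2 = 13 < 15 — winning move (to 13).
  3: 3 XOR 2 = 1 < 3 — winning move (to 1).
  27: 27 XOR 2 = 25 < 27 — winning move (to 25).
That gives 3 winning moves.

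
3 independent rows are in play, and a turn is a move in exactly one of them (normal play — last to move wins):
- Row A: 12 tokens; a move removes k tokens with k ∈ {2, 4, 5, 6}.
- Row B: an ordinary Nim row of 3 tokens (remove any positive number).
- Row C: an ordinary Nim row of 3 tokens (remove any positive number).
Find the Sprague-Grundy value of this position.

2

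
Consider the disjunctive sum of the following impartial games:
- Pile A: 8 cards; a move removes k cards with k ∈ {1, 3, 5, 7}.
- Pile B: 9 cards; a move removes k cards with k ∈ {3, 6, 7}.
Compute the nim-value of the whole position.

Grundy values for pile A (subtraction set {1, 3, 5, 7}):
k:     0  1  2  3  4  5  6  7  8
g(k):  0  1  0  1  0  1  0  1  0
So g(8) = 0.
Grundy values for pile B (subtraction set {3, 6, 7}):
g(0) = mex{} = 0
g(1) = mex{} = 0
g(2) = mex{} = 0
g(3) = mex{0} = 1
g(4) = mex{0} = 1
g(5) = mex{0} = 1
g(6) = mex{0,1} = 2
g(7) = mex{0,1} = 2
g(8) = mex{0,1} = 2
g(9) = mex{0,1,2} = 3
So g(9) = 3.
By the Sprague-Grundy theorem, the Grundy value of a sum of independent games is the XOR of the component values.
Combined value = 0 ⊕ 3 = 3.

3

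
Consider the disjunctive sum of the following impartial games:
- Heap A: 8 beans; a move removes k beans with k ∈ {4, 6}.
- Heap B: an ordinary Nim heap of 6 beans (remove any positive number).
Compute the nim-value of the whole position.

4

For heap A, compute g(0), g(1), … with moves {4, 6}:
k:     0  1  2  3  4  5  6  7  8
g(k):  0  0  0  0  1  1  1  1  2
So g(8) = 2.
Heap B is a plain Nim heap of size 6, so its Grundy value is 6.
The value of a disjunctive sum is the nim-sum of the parts.
Combined value = 2 ⊕ 6 = 4.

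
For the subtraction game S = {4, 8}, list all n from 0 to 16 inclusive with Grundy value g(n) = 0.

0, 1, 2, 3, 12, 13, 14, 15

Compute g(0), g(1), … for moves {4, 8}:
k:     0  1  2  3  4  5  6  7  8  9 10 11 12 13 14 15 16
g(k):  0  0  0  0  1  1  1  1  2  2  2  2  0  0  0  0  1
The P-positions (g = 0) in 0..16 are 0, 1, 2, 3, 12, 13, 14, 15.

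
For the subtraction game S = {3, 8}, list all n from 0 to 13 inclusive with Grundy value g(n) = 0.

0, 1, 2, 6, 7, 11, 12, 13

Grundy values for subtraction set {3, 8}:
k:     0  1  2  3  4  5  6  7  8  9 10 11 12 13
g(k):  0  0  0  1  1  1  0  0  2  1  1  0  0  0
The P-positions (g = 0) in 0..13 are 0, 1, 2, 6, 7, 11, 12, 13.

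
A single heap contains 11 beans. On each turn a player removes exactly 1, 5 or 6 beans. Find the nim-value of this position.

0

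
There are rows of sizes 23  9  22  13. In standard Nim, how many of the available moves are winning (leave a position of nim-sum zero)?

3

Bitwise XOR of the heap sizes:
  10111  (23)
  01001  (9)
  10110  (22)
  01101  (13)
  -----
  00101  (5)
The overall nim-sum is X = 5. A row of size p has a winning move iff p XOR X < p (reduce it to p XOR X).
  23: 23 XOR 5 = 18 < 23 — winning move (to 18).
  9: 9 XOR 5 = 12 ≥ 9 — no move.
  22: 22 XOR 5 = 19 < 22 — winning move (to 19).
  13: 13 XOR 5 = 8 < 13 — winning move (to 8).
That gives 3 winning moves.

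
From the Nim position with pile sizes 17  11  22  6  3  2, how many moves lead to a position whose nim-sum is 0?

Compute the nim-sum pairwise:
17 ⊕ 11 = 26
26 ⊕ 22 = 12
12 ⊕ 6 = 10
10 ⊕ 3 = 9
9 ⊕ 2 = 11
The overall nim-sum is X = 11. A pile of size p has a winning move iff p XOR X < p (reduce it to p XOR X).
  17: 17 XOR 11 = 26 ≥ 17 — no move.
  11: 11 XOR 11 = 0 < 11 — winning move (to 0).
  22: 22 XOR 11 = 29 ≥ 22 — no move.
  6: 6 XOR 11 = 13 ≥ 6 — no move.
  3: 3 XOR 11 = 8 ≥ 3 — no move.
  2: 2 XOR 11 = 9 ≥ 2 — no move.
That gives 1 winning move.

1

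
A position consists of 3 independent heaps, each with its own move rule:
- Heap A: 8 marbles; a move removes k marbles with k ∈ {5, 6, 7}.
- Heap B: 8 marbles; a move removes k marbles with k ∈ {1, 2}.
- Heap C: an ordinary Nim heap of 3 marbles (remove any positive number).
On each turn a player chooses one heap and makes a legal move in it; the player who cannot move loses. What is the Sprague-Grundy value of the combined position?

0

Grundy values for heap A (subtraction set {5, 6, 7}):
k:     0  1  2  3  4  5  6  7  8
g(k):  0  0  0  0  0  1  1  1  1
So g(8) = 1.
Build the Grundy sequence for heap B with g(k) = mex{g(k−s) : s ∈ {1, 2}, s ≤ k}:
k:     0  1  2  3  4  5  6  7  8
g(k):  0  1  2  0  1  2  0  1  2
So g(8) = 2.
Heap C is a plain Nim heap of size 3, so its Grundy value is 3.
By the Sprague-Grundy theorem, the Grundy value of a sum of independent games is the XOR of the component values.
Combined value = 1 XOR 2 XOR 3 = 0.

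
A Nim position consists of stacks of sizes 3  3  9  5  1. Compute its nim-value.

13

Nim-sum: 3 ⊕ 3 ⊕ 9 ⊕ 5 ⊕ 1 = 13.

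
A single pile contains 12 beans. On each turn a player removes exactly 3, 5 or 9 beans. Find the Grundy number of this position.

Build the Grundy sequence with g(k) = mex{g(k−s) : s ∈ {3, 5, 9}, s ≤ k}:
g(0) = mex{} = 0
g(1) = mex{} = 0
g(2) = mex{} = 0
g(3) = mex{0} = 1
g(4) = mex{0} = 1
g(5) = mex{0} = 1
g(6) = mex{0,1} = 2
g(7) = mex{0,1} = 2
g(8) = mex{1} = 0
g(9) = mex{0,1,2} = 3
g(10) = mex{0,1,2} = 3
g(11) = mex{0,2} = 1
g(12) = mex{1,2,3} = 0
So g(12) = 0.

0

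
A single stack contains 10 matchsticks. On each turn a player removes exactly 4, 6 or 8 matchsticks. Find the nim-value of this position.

2

Grundy values for subtraction set {4, 6, 8}:
k:     0  1  2  3  4  5  6  7  8  9 10
g(k):  0  0  0  0  1  1  1  1  2  2  2
So g(10) = 2.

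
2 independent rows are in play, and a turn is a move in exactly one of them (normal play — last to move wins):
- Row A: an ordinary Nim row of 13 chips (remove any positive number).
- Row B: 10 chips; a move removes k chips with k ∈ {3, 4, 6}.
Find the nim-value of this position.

13

Row A is a plain Nim row of size 13, so its Grundy value is 13.
Grundy values for row B (subtraction set {3, 4, 6}):
g(0) = mex{} = 0
g(1) = mex{} = 0
g(2) = mex{} = 0
g(3) = mex{0} = 1
g(4) = mex{0} = 1
g(5) = mex{0} = 1
g(6) = mex{0,1} = 2
g(7) = mex{0,1} = 2
g(8) = mex{0,1} = 2
g(9) = mex{1,2} = 0
g(10) = mex{1,2} = 0
So g(10) = 0.
By the Sprague-Grundy theorem, the Grundy value of a sum of independent games is the XOR of the component values.
Combined value = 13 ⊕ 0 = 13.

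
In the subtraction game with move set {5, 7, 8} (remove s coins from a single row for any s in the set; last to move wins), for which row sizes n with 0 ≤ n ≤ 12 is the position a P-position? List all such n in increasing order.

Compute g(0), g(1), … for moves {5, 7, 8}:
g(0) = mex{} = 0
g(1) = mex{} = 0
g(2) = mex{} = 0
g(3) = mex{} = 0
g(4) = mex{} = 0
g(5) = mex{0} = 1
g(6) = mex{0} = 1
g(7) = mex{0} = 1
g(8) = mex{0} = 1
g(9) = mex{0} = 1
g(10) = mex{0,1} = 2
g(11) = mex{0,1} = 2
g(12) = mex{0,1} = 2
The P-positions (g = 0) in 0..12 are 0, 1, 2, 3, 4.

0, 1, 2, 3, 4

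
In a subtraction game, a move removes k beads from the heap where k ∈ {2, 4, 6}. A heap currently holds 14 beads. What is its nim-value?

Compute g(0), g(1), … for moves {2, 4, 6}:
k:     0  1  2  3  4  5  6  7  8  9 10 11 12 13 14
g(k):  0  0  1  1  2  2  3  3  0  0  1  1  2  2  3
So g(14) = 3.

3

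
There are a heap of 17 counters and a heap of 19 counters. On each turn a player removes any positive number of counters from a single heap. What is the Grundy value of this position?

Write each in binary and XOR column by column:
  10001  (17)
  10011  (19)
  -----
  00010  (2)

2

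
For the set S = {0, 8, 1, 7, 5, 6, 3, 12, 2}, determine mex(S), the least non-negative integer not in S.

The values 0, 1, 2, 3 are all present; 4 is the first non-negative integer missing from the set.

4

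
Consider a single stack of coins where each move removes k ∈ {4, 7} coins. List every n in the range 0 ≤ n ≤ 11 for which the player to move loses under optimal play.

Build the Grundy sequence with g(k) = mex{g(k−s) : s ∈ {4, 7}, s ≤ k}:
k:     0  1  2  3  4  5  6  7  8  9 10 11
g(k):  0  0  0  0  1  1  1  1  2  2  2  0
The P-positions (g = 0) in 0..11 are 0, 1, 2, 3, 11.

0, 1, 2, 3, 11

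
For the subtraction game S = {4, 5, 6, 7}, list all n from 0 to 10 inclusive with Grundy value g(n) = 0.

0, 1, 2, 3

Build the Grundy sequence with g(k) = mex{g(k−s) : s ∈ {4, 5, 6, 7}, s ≤ k}:
k:     0  1  2  3  4  5  6  7  8  9 10
g(k):  0  0  0  0  1  1  1  1  2  2  2
The P-positions (g = 0) in 0..10 are 0, 1, 2, 3.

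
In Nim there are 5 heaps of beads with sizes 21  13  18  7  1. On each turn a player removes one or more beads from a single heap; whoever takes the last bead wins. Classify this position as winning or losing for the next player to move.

Write each in binary and XOR column by column:
  10101  (21)
  01101  (13)
  10010  (18)
  00111  (7)
  00001  (1)
  -----
  01100  (12)
The nim-sum is 12 ≠ 0, so this is an N-position: the player to move can win.

Winning position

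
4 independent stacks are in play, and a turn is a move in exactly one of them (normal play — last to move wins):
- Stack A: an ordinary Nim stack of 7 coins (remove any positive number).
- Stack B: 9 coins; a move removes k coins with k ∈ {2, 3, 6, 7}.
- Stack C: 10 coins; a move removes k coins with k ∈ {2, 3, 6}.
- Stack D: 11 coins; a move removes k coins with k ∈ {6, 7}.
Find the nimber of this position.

Stack A is a plain Nim stack of size 7, so its Grundy value is 7.
Build the Grundy sequence for stack B with g(k) = mex{g(k−s) : s ∈ {2, 3, 6, 7}, s ≤ k}:
g(0) = mex{} = 0
g(1) = mex{} = 0
g(2) = mex{0} = 1
g(3) = mex{0} = 1
g(4) = mex{0,1} = 2
g(5) = mex{1} = 0
g(6) = mex{0,1,2} = 3
g(7) = mex{0,2} = 1
g(8) = mex{0,1,3} = 2
g(9) = mex{1,3} = 0
So g(9) = 0.
Grundy values for stack C (subtraction set {2, 3, 6}):
k:     0  1  2  3  4  5  6  7  8  9 10
g(k):  0  0  1  1  2  0  3  1  2  0  0
So g(10) = 0.
Build the Grundy sequence for stack D with g(k) = mex{g(k−s) : s ∈ {6, 7}, s ≤ k}:
k:     0  1  2  3  4  5  6  7  8  9 10 11
g(k):  0  0  0  0  0  0  1  1  1  1  1  1
So g(11) = 1.
By the Sprague-Grundy theorem, the Grundy value of a sum of independent games is the XOR of the component values.
Combined value = 7 XOR 0 XOR 0 XOR 1 = 6.

6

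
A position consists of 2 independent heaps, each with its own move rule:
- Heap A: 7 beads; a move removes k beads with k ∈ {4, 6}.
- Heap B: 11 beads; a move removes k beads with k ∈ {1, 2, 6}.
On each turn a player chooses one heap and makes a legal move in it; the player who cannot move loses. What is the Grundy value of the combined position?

0

Grundy values for heap A (subtraction set {4, 6}):
k:     0  1  2  3  4  5  6  7
g(k):  0  0  0  0  1  1  1  1
So g(7) = 1.
For heap B, compute g(0), g(1), … with moves {1, 2, 6}:
g(0) = mex{} = 0
g(1) = mex{0} = 1
g(2) = mex{0,1} = 2
g(3) = mex{1,2} = 0
g(4) = mex{0,2} = 1
g(5) = mex{0,1} = 2
g(6) = mex{0,1,2} = 3
g(7) = mex{1,2,3} = 0
g(8) = mex{0,2,3} = 1
g(9) = mex{0,1} = 2
g(10) = mex{1,2} = 0
g(11) = mex{0,2} = 1
So g(11) = 1.
By the Sprague-Grundy theorem, the Grundy value of a sum of independent games is the XOR of the component values.
Combined value = 1 XOR 1 = 0.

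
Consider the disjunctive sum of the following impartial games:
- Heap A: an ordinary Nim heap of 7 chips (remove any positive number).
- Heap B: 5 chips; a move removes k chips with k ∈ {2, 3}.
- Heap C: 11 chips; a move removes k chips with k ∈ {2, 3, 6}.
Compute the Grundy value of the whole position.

Heap A is a plain Nim heap of size 7, so its Grundy value is 7.
Build the Grundy sequence for heap B with g(k) = mex{g(k−s) : s ∈ {2, 3}, s ≤ k}:
k:     0  1  2  3  4  5
g(k):  0  0  1  1  2  0
So g(5) = 0.
Grundy values for heap C (subtraction set {2, 3, 6}):
g(0) = mex{} = 0
g(1) = mex{} = 0
g(2) = mex{0} = 1
g(3) = mex{0} = 1
g(4) = mex{0,1} = 2
g(5) = mex{1} = 0
g(6) = mex{0,1,2} = 3
g(7) = mex{0,2} = 1
g(8) = mex{0,1,3} = 2
g(9) = mex{1,3} = 0
g(10) = mex{1,2} = 0
g(11) = mex{0,2} = 1
So g(11) = 1.
By the Sprague-Grundy theorem, the Grundy value of a sum of independent games is the XOR of the component values.
Combined value = 7 ⊕ 0 ⊕ 1 = 6.

6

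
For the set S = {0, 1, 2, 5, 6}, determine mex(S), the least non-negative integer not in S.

3

The values 0, 1, 2 are all present; 3 is the first non-negative integer missing from the set.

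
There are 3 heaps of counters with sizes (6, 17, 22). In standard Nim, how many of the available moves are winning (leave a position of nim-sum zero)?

Compute the nim-sum pairwise:
6 XOR 17 = 23
23 XOR 22 = 1
The overall nim-sum is X = 1. A heap of size p has a winning move iff p XOR X < p (reduce it to p XOR X).
  6: 6 XOR 1 = 7 ≥ 6 — no move.
  17: 17 XOR 1 = 16 < 17 — winning move (to 16).
  22: 22 XOR 1 = 23 ≥ 22 — no move.
That gives 1 winning move.

1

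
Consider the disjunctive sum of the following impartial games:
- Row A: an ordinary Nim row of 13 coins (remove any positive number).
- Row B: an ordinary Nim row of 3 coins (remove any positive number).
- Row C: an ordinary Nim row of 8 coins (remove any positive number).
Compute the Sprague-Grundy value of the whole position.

6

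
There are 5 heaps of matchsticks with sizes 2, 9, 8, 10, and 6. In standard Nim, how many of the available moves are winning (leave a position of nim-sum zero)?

3

Nim-sum: 2 ^ 9 ^ 8 ^ 10 ^ 6 = 15.
The overall nim-sum is X = 15. A heap of size p has a winning move iff p XOR X < p (reduce it to p XOR X).
  2: 2 XOR 15 = 13 ≥ 2 — no move.
  9: 9 XOR 15 = 6 < 9 — winning move (to 6).
  8: 8 XOR 15 = 7 < 8 — winning move (to 7).
  10: 10 XOR 15 = 5 < 10 — winning move (to 5).
  6: 6 XOR 15 = 9 ≥ 6 — no move.
That gives 3 winning moves.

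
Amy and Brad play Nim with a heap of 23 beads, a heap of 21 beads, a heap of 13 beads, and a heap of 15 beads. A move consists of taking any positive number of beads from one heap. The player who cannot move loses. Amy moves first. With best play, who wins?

Compute the nim-sum pairwise:
23 ⊕ 21 = 2
2 ⊕ 13 = 15
15 ⊕ 15 = 0
The nim-sum is 0, so this is a P-position: the player to move is in a losing position under optimal play; Amy is about to move from it and so loses — Brad wins.

Brad wins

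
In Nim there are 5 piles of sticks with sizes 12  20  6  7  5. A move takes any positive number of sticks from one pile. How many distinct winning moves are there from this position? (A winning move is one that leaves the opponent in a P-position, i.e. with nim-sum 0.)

1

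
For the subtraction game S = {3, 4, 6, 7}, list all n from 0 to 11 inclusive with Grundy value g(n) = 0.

0, 1, 2, 10, 11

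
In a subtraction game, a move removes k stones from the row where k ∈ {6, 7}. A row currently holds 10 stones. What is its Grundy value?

Grundy values for subtraction set {6, 7}:
g(0) = mex{} = 0
g(1) = mex{} = 0
g(2) = mex{} = 0
g(3) = mex{} = 0
g(4) = mex{} = 0
g(5) = mex{} = 0
g(6) = mex{0} = 1
g(7) = mex{0} = 1
g(8) = mex{0} = 1
g(9) = mex{0} = 1
g(10) = mex{0} = 1
So g(10) = 1.

1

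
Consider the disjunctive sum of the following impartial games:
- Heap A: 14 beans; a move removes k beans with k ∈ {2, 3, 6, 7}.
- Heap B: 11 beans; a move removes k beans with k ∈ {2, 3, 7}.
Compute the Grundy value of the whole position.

Grundy values for heap A (subtraction set {2, 3, 6, 7}):
k:     0  1  2  3  4  5  6  7  8  9 10 11 12 13 14
g(k):  0  0  1  1  2  0  3  1  2  0  0  1  1  2  0
So g(14) = 0.
For heap B, compute g(0), g(1), … with moves {2, 3, 7}:
g(0) = mex{} = 0
g(1) = mex{} = 0
g(2) = mex{0} = 1
g(3) = mex{0} = 1
g(4) = mex{0,1} = 2
g(5) = mex{1} = 0
g(6) = mex{1,2} = 0
g(7) = mex{0,2} = 1
g(8) = mex{0} = 1
g(9) = mex{0,1} = 2
g(10) = mex{1} = 0
g(11) = mex{1,2} = 0
So g(11) = 0.
By the Sprague-Grundy theorem, the Grundy value of a sum of independent games is the XOR of the component values.
Combined value = 0 XOR 0 = 0.

0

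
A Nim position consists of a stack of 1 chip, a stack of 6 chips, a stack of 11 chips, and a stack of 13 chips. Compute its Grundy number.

1

Compute the nim-sum pairwise:
1 ^ 6 = 7
7 ^ 11 = 12
12 ^ 13 = 1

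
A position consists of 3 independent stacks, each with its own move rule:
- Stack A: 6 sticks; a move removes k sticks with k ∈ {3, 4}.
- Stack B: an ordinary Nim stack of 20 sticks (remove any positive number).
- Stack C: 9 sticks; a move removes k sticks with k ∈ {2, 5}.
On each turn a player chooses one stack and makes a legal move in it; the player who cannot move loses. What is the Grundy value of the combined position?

Grundy values for stack A (subtraction set {3, 4}):
k:     0  1  2  3  4  5  6
g(k):  0  0  0  1  1  1  2
So g(6) = 2.
Stack B is a plain Nim stack of size 20, so its Grundy value is 20.
Build the Grundy sequence for stack C with g(k) = mex{g(k−s) : s ∈ {2, 5}, s ≤ k}:
g(0) = mex{} = 0
g(1) = mex{} = 0
g(2) = mex{0} = 1
g(3) = mex{0} = 1
g(4) = mex{1} = 0
g(5) = mex{0,1} = 2
g(6) = mex{0} = 1
g(7) = mex{1,2} = 0
g(8) = mex{1} = 0
g(9) = mex{0} = 1
So g(9) = 1.
By the Sprague-Grundy theorem, the Grundy value of a sum of independent games is the XOR of the component values.
Combined value = 2 ⊕ 20 ⊕ 1 = 23.

23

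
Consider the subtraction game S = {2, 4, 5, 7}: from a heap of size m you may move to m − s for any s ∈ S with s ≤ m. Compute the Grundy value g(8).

Compute g(0), g(1), … for moves {2, 4, 5, 7}:
k:     0  1  2  3  4  5  6  7  8
g(k):  0  0  1  1  2  2  3  3  4
So g(8) = 4.

4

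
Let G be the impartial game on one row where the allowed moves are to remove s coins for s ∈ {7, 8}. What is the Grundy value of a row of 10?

Compute g(0), g(1), … for moves {7, 8}:
g(0) = mex{} = 0
g(1) = mex{} = 0
g(2) = mex{} = 0
g(3) = mex{} = 0
g(4) = mex{} = 0
g(5) = mex{} = 0
g(6) = mex{} = 0
g(7) = mex{0} = 1
g(8) = mex{0} = 1
g(9) = mex{0} = 1
g(10) = mex{0} = 1
So g(10) = 1.

1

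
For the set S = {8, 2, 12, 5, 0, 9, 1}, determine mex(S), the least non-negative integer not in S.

The values 0, 1, 2 are all present; 3 is the first non-negative integer missing from the set.

3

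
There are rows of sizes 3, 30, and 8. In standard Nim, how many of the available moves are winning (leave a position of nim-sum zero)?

Compute the nim-sum pairwise:
3 ^ 30 = 29
29 ^ 8 = 21
The overall nim-sum is X = 21. A row of size p has a winning move iff p XOR X < p (reduce it to p XOR X).
  3: 3 XOR 21 = 22 ≥ 3 — no move.
  30: 30 XOR 21 = 11 < 30 — winning move (to 11).
  8: 8 XOR 21 = 29 ≥ 8 — no move.
That gives 1 winning move.

1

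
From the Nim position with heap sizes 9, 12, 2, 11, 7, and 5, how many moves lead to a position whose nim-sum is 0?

3

Nim-sum: 9 ⊕ 12 ⊕ 2 ⊕ 11 ⊕ 7 ⊕ 5 = 14.
The overall nim-sum is X = 14. A heap of size p has a winning move iff p XOR X < p (reduce it to p XOR X).
  9: 9 XOR 14 = 7 < 9 — winning move (to 7).
  12: 12 XOR 14 = 2 < 12 — winning move (to 2).
  2: 2 XOR 14 = 12 ≥ 2 — no move.
  11: 11 XOR 14 = 5 < 11 — winning move (to 5).
  7: 7 XOR 14 = 9 ≥ 7 — no move.
  5: 5 XOR 14 = 11 ≥ 5 — no move.
That gives 3 winning moves.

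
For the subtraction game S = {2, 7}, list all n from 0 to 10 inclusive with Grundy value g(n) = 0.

0, 1, 4, 5, 9, 10

Build the Grundy sequence with g(k) = mex{g(k−s) : s ∈ {2, 7}, s ≤ k}:
k:     0  1  2  3  4  5  6  7  8  9 10
g(k):  0  0  1  1  0  0  1  1  2  0  0
The P-positions (g = 0) in 0..10 are 0, 1, 4, 5, 9, 10.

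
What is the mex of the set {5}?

0 is not in the set, so the mex is 0.

0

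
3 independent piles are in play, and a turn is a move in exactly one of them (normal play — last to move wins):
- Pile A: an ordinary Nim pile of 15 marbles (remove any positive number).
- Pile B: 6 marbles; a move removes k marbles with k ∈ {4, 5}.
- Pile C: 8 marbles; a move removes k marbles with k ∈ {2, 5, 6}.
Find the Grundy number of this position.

14

Pile A is a plain Nim pile of size 15, so its Grundy value is 15.
For pile B, compute g(0), g(1), … with moves {4, 5}:
g(0) = mex{} = 0
g(1) = mex{} = 0
g(2) = mex{} = 0
g(3) = mex{} = 0
g(4) = mex{0} = 1
g(5) = mex{0} = 1
g(6) = mex{0} = 1
So g(6) = 1.
Grundy values for pile C (subtraction set {2, 5, 6}):
k:     0  1  2  3  4  5  6  7  8
g(k):  0  0  1  1  0  2  1  3  0
So g(8) = 0.
By the Sprague-Grundy theorem, the Grundy value of a sum of independent games is the XOR of the component values.
Combined value = 15 ⊕ 1 ⊕ 0 = 14.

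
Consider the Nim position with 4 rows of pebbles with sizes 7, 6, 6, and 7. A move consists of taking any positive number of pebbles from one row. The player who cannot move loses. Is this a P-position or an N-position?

P-position

Write each in binary and XOR column by column:
  111  (7)
  110  (6)
  110  (6)
  111  (7)
  ---
  000  (0)
The nim-sum is 0, so this is a P-position: the player to move is in a losing position under optimal play.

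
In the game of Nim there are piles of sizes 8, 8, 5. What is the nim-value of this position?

5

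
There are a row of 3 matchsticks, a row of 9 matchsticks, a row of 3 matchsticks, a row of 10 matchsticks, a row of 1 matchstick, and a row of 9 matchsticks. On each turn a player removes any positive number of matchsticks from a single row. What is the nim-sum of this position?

11

Nim-sum: 3 ⊕ 9 ⊕ 3 ⊕ 10 ⊕ 1 ⊕ 9 = 11.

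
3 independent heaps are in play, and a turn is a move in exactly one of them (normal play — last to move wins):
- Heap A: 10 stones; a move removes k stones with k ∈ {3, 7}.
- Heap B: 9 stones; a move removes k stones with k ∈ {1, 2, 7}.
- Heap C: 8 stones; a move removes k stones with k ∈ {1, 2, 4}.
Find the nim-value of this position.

Grundy values for heap A (subtraction set {3, 7}):
g(0) = mex{} = 0
g(1) = mex{} = 0
g(2) = mex{} = 0
g(3) = mex{0} = 1
g(4) = mex{0} = 1
g(5) = mex{0} = 1
g(6) = mex{1} = 0
g(7) = mex{0,1} = 2
g(8) = mex{0,1} = 2
g(9) = mex{0} = 1
g(10) = mex{1,2} = 0
So g(10) = 0.
Grundy values for heap B (subtraction set {1, 2, 7}):
g(0) = mex{} = 0
g(1) = mex{0} = 1
g(2) = mex{0,1} = 2
g(3) = mex{1,2} = 0
g(4) = mex{0,2} = 1
g(5) = mex{0,1} = 2
g(6) = mex{1,2} = 0
g(7) = mex{0,2} = 1
g(8) = mex{0,1} = 2
g(9) = mex{1,2} = 0
So g(9) = 0.
For heap C, compute g(0), g(1), … with moves {1, 2, 4}:
g(0) = mex{} = 0
g(1) = mex{0} = 1
g(2) = mex{0,1} = 2
g(3) = mex{1,2} = 0
g(4) = mex{0,2} = 1
g(5) = mex{0,1} = 2
g(6) = mex{1,2} = 0
g(7) = mex{0,2} = 1
g(8) = mex{0,1} = 2
So g(8) = 2.
The value of a disjunctive sum is the nim-sum of the parts.
Combined value = 0 XOR 0 XOR 2 = 2.

2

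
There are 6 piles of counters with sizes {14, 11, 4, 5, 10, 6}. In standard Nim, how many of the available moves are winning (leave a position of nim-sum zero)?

3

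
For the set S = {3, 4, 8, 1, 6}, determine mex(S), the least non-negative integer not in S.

0

0 is not in the set, so the mex is 0.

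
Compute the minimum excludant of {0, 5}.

1

0 is in the set but 1 is not, so the mex is 1.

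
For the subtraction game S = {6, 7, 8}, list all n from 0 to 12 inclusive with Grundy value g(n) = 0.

0, 1, 2, 3, 4, 5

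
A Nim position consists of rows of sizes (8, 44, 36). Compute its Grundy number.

0

Nim-sum: 8 ⊕ 44 ⊕ 36 = 0.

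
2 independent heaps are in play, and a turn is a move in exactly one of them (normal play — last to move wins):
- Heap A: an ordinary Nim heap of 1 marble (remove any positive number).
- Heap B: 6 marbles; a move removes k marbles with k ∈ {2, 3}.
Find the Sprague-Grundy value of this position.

1

Heap A is a plain Nim heap of size 1, so its Grundy value is 1.
For heap B, compute g(0), g(1), … with moves {2, 3}:
k:     0  1  2  3  4  5  6
g(k):  0  0  1  1  2  0  0
So g(6) = 0.
By the Sprague-Grundy theorem, the Grundy value of a sum of independent games is the XOR of the component values.
Combined value = 1 ⊕ 0 = 1.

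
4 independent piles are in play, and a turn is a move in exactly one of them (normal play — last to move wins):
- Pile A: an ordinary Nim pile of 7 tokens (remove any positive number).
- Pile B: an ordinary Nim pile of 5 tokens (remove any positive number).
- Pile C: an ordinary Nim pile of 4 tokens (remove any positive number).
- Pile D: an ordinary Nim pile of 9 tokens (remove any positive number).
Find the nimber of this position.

Pile A is a plain Nim pile of size 7, so its Grundy value is 7.
Pile B is a plain Nim pile of size 5, so its Grundy value is 5.
Pile C is a plain Nim pile of size 4, so its Grundy value is 4.
Pile D is a plain Nim pile of size 9, so its Grundy value is 9.
The value of a disjunctive sum is the nim-sum of the parts.
Combined value = 7 XOR 5 XOR 4 XOR 9 = 15.

15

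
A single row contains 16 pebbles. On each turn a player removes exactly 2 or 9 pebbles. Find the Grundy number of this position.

0

Compute g(0), g(1), … for moves {2, 9}:
k:     0  1  2  3  4  5  6  7  8  9 10 11 12 13 14 15 16
g(k):  0  0  1  1  0  0  1  1  0  2  1  0  0  1  1  0  0
So g(16) = 0.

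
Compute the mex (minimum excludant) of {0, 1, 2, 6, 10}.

3

The values 0, 1, 2 are all present; 3 is the first non-negative integer missing from the set.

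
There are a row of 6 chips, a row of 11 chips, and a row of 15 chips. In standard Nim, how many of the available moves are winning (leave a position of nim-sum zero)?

Compute the nim-sum pairwise:
6 ⊕ 11 = 13
13 ⊕ 15 = 2
The overall nim-sum is X = 2. A row of size p has a winning move iff p XOR X < p (reduce it to p XOR X).
  6: 6 XOR 2 = 4 < 6 — winning move (to 4).
  11: 11 XOR 2 = 9 < 11 — winning move (to 9).
  15: 15 XOR 2 = 13 < 15 — winning move (to 13).
That gives 3 winning moves.

3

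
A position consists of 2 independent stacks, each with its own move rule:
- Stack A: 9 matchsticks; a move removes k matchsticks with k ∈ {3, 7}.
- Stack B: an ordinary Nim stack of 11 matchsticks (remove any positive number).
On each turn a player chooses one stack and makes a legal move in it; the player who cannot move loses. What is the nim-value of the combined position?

Build the Grundy sequence for stack A with g(k) = mex{g(k−s) : s ∈ {3, 7}, s ≤ k}:
g(0) = mex{} = 0
g(1) = mex{} = 0
g(2) = mex{} = 0
g(3) = mex{0} = 1
g(4) = mex{0} = 1
g(5) = mex{0} = 1
g(6) = mex{1} = 0
g(7) = mex{0,1} = 2
g(8) = mex{0,1} = 2
g(9) = mex{0} = 1
So g(9) = 1.
Stack B is a plain Nim stack of size 11, so its Grundy value is 11.
By the Sprague-Grundy theorem, the Grundy value of a sum of independent games is the XOR of the component values.
Combined value = 1 ⊕ 11 = 10.

10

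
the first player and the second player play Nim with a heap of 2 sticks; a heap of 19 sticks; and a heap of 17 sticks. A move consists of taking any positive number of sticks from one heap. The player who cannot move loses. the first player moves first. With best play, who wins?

the second player wins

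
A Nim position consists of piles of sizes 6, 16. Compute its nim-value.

Compute the nim-sum pairwise:
6 XOR 16 = 22

22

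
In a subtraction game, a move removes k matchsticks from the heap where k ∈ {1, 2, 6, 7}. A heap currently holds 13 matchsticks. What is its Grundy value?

2

Build the Grundy sequence with g(k) = mex{g(k−s) : s ∈ {1, 2, 6, 7}, s ≤ k}:
g(0) = mex{} = 0
g(1) = mex{0} = 1
g(2) = mex{0,1} = 2
g(3) = mex{1,2} = 0
g(4) = mex{0,2} = 1
g(5) = mex{0,1} = 2
g(6) = mex{0,1,2} = 3
g(7) = mex{0,1,2,3} = 4
g(8) = mex{1,2,3,4} = 0
g(9) = mex{0,2,4} = 1
g(10) = mex{0,1} = 2
g(11) = mex{1,2} = 0
g(12) = mex{0,2,3} = 1
g(13) = mex{0,1,3,4} = 2
So g(13) = 2.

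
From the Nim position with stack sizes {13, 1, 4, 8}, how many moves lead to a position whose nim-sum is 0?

Nim-sum: 13 ⊕ 1 ⊕ 4 ⊕ 8 = 0.
The nim-sum is already 0, so every move leaves a nonzero nim-sum — there are no winning moves.

0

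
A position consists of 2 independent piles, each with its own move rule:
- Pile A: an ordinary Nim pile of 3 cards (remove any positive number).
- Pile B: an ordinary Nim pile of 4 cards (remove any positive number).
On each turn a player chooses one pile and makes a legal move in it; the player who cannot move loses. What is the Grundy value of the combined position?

Pile A is a plain Nim pile of size 3, so its Grundy value is 3.
Pile B is a plain Nim pile of size 4, so its Grundy value is 4.
The value of a disjunctive sum is the nim-sum of the parts.
Combined value = 3 XOR 4 = 7.

7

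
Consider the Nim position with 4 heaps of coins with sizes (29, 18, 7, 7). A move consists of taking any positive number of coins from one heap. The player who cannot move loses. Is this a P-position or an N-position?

Write each in binary and XOR column by column:
  11101  (29)
  10010  (18)
  00111  (7)
  00111  (7)
  -----
  01111  (15)
The nim-sum is 15 ≠ 0, so this is an N-position: the player to move can win.

N-position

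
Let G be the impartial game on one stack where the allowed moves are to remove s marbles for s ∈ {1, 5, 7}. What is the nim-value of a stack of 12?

Compute g(0), g(1), … for moves {1, 5, 7}:
k:     0  1  2  3  4  5  6  7  8  9 10 11 12
g(k):  0  1  0  1  0  1  0  1  0  1  0  1  0
So g(12) = 0.

0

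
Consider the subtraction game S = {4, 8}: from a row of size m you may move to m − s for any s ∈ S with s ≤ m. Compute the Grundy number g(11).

2

Compute g(0), g(1), … for moves {4, 8}:
k:     0  1  2  3  4  5  6  7  8  9 10 11
g(k):  0  0  0  0  1  1  1  1  2  2  2  2
So g(11) = 2.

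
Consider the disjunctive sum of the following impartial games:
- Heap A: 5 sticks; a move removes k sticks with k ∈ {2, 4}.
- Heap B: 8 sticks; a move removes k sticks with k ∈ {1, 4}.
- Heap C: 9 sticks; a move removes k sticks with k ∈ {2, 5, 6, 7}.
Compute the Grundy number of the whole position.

For heap A, compute g(0), g(1), … with moves {2, 4}:
g(0) = mex{} = 0
g(1) = mex{} = 0
g(2) = mex{0} = 1
g(3) = mex{0} = 1
g(4) = mex{0,1} = 2
g(5) = mex{0,1} = 2
So g(5) = 2.
Build the Grundy sequence for heap B with g(k) = mex{g(k−s) : s ∈ {1, 4}, s ≤ k}:
g(0) = mex{} = 0
g(1) = mex{0} = 1
g(2) = mex{1} = 0
g(3) = mex{0} = 1
g(4) = mex{0,1} = 2
g(5) = mex{1,2} = 0
g(6) = mex{0} = 1
g(7) = mex{1} = 0
g(8) = mex{0,2} = 1
So g(8) = 1.
Build the Grundy sequence for heap C with g(k) = mex{g(k−s) : s ∈ {2, 5, 6, 7}, s ≤ k}:
k:     0  1  2  3  4  5  6  7  8  9
g(k):  0  0  1  1  0  2  1  3  2  2
So g(9) = 2.
By the Sprague-Grundy theorem, the Grundy value of a sum of independent games is the XOR of the component values.
Combined value = 2 XOR 1 XOR 2 = 1.

1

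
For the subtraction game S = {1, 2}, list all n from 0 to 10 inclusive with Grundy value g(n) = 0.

0, 3, 6, 9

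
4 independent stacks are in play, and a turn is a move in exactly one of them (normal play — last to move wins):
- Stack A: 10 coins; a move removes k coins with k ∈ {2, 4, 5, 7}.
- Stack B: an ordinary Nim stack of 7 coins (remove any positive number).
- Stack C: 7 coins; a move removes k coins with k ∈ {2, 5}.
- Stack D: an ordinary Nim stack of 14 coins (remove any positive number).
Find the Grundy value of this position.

Grundy values for stack A (subtraction set {2, 4, 5, 7}):
k:     0  1  2  3  4  5  6  7  8  9 10
g(k):  0  0  1  1  2  2  3  3  4  0  0
So g(10) = 0.
Stack B is a plain Nim stack of size 7, so its Grundy value is 7.
Grundy values for stack C (subtraction set {2, 5}):
k:     0  1  2  3  4  5  6  7
g(k):  0  0  1  1  0  2  1  0
So g(7) = 0.
Stack D is a plain Nim stack of size 14, so its Grundy value is 14.
By the Sprague-Grundy theorem, the Grundy value of a sum of independent games is the XOR of the component values.
Combined value = 0 XOR 7 XOR 0 XOR 14 = 9.

9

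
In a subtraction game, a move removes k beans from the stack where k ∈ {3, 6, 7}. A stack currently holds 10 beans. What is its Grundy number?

Grundy values for subtraction set {3, 6, 7}:
k:     0  1  2  3  4  5  6  7  8  9 10
g(k):  0  0  0  1  1  1  2  2  2  3  0
So g(10) = 0.

0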